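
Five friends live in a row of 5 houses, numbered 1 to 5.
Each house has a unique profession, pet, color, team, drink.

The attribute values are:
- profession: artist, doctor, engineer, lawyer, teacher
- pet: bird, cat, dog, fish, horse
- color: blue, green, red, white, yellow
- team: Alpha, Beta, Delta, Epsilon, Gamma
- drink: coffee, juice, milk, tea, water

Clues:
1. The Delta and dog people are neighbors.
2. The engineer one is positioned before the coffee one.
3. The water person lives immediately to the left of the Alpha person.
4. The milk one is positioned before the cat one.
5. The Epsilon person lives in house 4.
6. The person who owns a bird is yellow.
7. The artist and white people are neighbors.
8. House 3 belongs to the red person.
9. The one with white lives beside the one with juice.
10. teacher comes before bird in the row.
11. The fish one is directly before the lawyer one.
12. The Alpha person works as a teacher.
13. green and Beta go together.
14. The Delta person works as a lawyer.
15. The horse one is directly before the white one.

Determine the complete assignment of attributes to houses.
Solution:

House | Profession | Pet | Color | Team | Drink
-----------------------------------------------
  1   | artist | horse | green | Beta | water
  2   | teacher | fish | white | Alpha | milk
  3   | lawyer | cat | red | Delta | juice
  4   | engineer | dog | blue | Epsilon | tea
  5   | doctor | bird | yellow | Gamma | coffee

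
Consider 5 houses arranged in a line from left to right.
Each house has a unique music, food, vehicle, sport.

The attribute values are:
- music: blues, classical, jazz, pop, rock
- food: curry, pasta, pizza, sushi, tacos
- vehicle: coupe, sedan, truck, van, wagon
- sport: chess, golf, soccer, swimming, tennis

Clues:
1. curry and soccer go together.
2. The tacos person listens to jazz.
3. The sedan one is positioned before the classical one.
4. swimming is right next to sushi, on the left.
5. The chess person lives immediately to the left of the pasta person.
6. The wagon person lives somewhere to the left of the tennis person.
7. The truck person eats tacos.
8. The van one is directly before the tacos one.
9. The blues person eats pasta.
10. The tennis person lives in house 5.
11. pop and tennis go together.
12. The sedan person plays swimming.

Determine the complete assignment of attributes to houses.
Solution:

House | Music | Food | Vehicle | Sport
--------------------------------------
  1   | rock | curry | van | soccer
  2   | jazz | tacos | truck | chess
  3   | blues | pasta | sedan | swimming
  4   | classical | sushi | wagon | golf
  5   | pop | pizza | coupe | tennis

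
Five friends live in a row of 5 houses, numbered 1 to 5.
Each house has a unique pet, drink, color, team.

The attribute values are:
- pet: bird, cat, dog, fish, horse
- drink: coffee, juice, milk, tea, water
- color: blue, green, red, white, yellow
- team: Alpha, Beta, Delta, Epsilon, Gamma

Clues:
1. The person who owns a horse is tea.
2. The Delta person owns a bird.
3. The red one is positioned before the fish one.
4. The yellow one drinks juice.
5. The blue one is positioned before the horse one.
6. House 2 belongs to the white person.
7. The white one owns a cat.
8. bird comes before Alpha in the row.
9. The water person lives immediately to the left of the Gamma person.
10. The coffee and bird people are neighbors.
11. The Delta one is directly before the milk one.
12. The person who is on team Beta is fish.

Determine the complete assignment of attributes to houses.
Solution:

House | Pet | Drink | Color | Team
----------------------------------
  1   | dog | water | red | Epsilon
  2   | cat | coffee | white | Gamma
  3   | bird | juice | yellow | Delta
  4   | fish | milk | blue | Beta
  5   | horse | tea | green | Alpha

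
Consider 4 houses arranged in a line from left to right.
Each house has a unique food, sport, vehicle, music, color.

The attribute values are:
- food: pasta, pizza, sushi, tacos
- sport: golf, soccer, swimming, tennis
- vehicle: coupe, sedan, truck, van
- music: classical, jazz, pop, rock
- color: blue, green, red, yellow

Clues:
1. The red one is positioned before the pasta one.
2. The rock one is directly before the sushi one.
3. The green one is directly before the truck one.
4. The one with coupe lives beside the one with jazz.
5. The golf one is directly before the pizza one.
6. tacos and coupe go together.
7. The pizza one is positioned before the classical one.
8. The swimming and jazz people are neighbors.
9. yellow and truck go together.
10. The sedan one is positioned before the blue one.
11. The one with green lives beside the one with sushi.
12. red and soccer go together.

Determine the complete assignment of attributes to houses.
Solution:

House | Food | Sport | Vehicle | Music | Color
----------------------------------------------
  1   | tacos | swimming | coupe | rock | green
  2   | sushi | golf | truck | jazz | yellow
  3   | pizza | soccer | sedan | pop | red
  4   | pasta | tennis | van | classical | blue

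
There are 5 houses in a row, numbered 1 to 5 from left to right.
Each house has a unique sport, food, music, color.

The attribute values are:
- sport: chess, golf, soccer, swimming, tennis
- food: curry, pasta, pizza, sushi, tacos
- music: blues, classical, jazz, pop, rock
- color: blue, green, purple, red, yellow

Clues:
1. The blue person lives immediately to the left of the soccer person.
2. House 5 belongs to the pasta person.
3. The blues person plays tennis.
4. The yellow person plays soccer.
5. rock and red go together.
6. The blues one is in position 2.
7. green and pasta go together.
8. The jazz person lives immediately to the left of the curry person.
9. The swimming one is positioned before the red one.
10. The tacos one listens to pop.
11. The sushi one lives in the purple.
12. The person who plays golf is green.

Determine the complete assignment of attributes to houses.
Solution:

House | Sport | Food | Music | Color
------------------------------------
  1   | swimming | sushi | jazz | purple
  2   | tennis | curry | blues | blue
  3   | soccer | tacos | pop | yellow
  4   | chess | pizza | rock | red
  5   | golf | pasta | classical | green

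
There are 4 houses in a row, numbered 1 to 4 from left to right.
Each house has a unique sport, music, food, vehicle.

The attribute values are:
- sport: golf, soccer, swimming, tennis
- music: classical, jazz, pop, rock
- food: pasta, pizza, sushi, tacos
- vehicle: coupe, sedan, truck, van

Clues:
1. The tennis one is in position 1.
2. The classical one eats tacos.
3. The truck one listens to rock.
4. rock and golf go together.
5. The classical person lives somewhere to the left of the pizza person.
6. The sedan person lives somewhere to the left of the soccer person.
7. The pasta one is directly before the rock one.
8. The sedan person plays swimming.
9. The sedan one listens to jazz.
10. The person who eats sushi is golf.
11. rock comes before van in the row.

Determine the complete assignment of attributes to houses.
Solution:

House | Sport | Music | Food | Vehicle
--------------------------------------
  1   | tennis | classical | tacos | coupe
  2   | swimming | jazz | pasta | sedan
  3   | golf | rock | sushi | truck
  4   | soccer | pop | pizza | van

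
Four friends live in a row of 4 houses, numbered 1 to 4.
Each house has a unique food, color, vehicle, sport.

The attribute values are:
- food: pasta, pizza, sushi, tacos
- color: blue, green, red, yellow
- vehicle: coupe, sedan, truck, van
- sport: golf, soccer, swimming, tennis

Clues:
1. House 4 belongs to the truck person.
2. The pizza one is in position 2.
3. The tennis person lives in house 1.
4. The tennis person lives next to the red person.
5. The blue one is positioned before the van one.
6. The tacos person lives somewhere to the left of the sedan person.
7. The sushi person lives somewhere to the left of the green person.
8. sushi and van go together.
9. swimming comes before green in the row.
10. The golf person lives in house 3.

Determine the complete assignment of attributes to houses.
Solution:

House | Food | Color | Vehicle | Sport
--------------------------------------
  1   | tacos | blue | coupe | tennis
  2   | pizza | red | sedan | swimming
  3   | sushi | yellow | van | golf
  4   | pasta | green | truck | soccer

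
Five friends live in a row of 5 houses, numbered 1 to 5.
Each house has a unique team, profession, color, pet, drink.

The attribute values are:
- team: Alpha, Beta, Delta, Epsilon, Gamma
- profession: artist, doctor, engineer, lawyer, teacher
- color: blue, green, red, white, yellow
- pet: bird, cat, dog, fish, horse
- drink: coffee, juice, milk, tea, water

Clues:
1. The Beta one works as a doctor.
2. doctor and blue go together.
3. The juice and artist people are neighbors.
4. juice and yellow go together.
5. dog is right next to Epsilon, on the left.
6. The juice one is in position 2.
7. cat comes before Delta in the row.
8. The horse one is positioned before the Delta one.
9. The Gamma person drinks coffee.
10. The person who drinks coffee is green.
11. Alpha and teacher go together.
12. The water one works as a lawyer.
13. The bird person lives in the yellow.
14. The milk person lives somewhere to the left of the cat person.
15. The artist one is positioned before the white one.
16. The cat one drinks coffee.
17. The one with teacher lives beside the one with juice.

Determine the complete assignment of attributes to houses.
Solution:

House | Team | Profession | Color | Pet | Drink
-----------------------------------------------
  1   | Alpha | teacher | red | dog | milk
  2   | Epsilon | engineer | yellow | bird | juice
  3   | Gamma | artist | green | cat | coffee
  4   | Beta | doctor | blue | horse | tea
  5   | Delta | lawyer | white | fish | water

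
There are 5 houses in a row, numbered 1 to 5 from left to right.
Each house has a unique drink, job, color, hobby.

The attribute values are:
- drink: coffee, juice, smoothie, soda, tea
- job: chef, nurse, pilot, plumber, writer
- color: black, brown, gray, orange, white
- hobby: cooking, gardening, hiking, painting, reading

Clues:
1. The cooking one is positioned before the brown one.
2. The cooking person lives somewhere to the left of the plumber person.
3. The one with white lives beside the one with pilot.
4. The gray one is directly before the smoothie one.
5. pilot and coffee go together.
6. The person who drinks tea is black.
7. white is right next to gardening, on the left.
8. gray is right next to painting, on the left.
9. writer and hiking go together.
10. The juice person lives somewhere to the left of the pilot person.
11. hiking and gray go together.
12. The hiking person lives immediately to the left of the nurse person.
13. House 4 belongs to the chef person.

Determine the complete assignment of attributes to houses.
Solution:

House | Drink | Job | Color | Hobby
-----------------------------------
  1   | juice | writer | gray | hiking
  2   | smoothie | nurse | white | painting
  3   | coffee | pilot | orange | gardening
  4   | tea | chef | black | cooking
  5   | soda | plumber | brown | reading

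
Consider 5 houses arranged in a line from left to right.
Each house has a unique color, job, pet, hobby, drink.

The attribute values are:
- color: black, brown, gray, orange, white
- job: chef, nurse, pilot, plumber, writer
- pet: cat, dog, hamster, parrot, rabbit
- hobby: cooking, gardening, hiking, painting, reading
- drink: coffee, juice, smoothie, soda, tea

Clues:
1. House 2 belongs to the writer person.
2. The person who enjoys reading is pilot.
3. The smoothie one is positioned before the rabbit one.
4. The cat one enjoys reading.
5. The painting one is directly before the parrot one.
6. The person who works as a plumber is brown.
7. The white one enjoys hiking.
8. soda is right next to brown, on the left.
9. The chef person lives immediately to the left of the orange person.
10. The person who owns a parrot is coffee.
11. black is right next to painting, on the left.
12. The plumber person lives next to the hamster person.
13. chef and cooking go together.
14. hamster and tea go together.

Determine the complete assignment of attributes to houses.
Solution:

House | Color | Job | Pet | Hobby | Drink
-----------------------------------------
  1   | black | chef | dog | cooking | smoothie
  2   | orange | writer | rabbit | painting | soda
  3   | brown | plumber | parrot | gardening | coffee
  4   | white | nurse | hamster | hiking | tea
  5   | gray | pilot | cat | reading | juice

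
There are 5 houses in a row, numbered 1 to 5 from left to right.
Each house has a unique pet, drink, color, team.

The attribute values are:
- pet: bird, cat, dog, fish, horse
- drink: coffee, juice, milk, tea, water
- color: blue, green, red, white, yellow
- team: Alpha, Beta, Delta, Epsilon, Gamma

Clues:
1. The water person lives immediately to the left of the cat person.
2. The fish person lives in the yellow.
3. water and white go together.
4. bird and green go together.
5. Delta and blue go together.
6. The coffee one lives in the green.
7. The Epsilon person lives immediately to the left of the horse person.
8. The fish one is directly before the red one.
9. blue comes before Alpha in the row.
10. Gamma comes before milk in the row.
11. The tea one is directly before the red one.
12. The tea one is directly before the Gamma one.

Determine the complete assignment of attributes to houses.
Solution:

House | Pet | Drink | Color | Team
----------------------------------
  1   | fish | tea | yellow | Epsilon
  2   | horse | juice | red | Gamma
  3   | dog | water | white | Beta
  4   | cat | milk | blue | Delta
  5   | bird | coffee | green | Alpha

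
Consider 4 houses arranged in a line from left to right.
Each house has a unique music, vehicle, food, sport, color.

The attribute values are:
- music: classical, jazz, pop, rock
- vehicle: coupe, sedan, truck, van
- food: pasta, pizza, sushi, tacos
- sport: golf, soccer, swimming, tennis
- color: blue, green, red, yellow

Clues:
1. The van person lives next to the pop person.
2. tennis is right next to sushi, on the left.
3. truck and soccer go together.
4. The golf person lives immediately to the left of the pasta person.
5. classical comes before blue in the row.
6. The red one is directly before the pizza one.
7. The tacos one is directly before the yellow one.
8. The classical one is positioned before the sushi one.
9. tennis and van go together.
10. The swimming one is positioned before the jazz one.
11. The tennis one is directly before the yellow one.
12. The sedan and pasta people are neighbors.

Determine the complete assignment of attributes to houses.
Solution:

House | Music | Vehicle | Food | Sport | Color
----------------------------------------------
  1   | classical | van | tacos | tennis | green
  2   | pop | sedan | sushi | golf | yellow
  3   | rock | coupe | pasta | swimming | red
  4   | jazz | truck | pizza | soccer | blue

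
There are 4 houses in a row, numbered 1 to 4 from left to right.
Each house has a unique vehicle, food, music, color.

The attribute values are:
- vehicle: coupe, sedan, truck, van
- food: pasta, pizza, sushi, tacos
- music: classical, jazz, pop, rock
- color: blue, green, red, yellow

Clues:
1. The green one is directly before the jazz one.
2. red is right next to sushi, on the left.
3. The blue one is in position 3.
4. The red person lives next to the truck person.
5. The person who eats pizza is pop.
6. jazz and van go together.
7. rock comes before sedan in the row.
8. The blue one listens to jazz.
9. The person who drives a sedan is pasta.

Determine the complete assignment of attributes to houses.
Solution:

House | Vehicle | Food | Music | Color
--------------------------------------
  1   | coupe | pizza | pop | red
  2   | truck | sushi | rock | green
  3   | van | tacos | jazz | blue
  4   | sedan | pasta | classical | yellow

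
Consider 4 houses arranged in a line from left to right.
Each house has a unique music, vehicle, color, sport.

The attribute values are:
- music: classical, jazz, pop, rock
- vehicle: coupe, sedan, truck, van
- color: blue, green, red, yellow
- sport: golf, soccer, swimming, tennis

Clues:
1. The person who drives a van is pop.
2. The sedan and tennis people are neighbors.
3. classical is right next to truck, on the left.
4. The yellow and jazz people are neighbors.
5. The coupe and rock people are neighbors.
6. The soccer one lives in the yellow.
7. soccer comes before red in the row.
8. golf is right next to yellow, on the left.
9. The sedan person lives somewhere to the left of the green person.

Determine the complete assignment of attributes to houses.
Solution:

House | Music | Vehicle | Color | Sport
---------------------------------------
  1   | classical | coupe | blue | golf
  2   | rock | truck | yellow | soccer
  3   | jazz | sedan | red | swimming
  4   | pop | van | green | tennis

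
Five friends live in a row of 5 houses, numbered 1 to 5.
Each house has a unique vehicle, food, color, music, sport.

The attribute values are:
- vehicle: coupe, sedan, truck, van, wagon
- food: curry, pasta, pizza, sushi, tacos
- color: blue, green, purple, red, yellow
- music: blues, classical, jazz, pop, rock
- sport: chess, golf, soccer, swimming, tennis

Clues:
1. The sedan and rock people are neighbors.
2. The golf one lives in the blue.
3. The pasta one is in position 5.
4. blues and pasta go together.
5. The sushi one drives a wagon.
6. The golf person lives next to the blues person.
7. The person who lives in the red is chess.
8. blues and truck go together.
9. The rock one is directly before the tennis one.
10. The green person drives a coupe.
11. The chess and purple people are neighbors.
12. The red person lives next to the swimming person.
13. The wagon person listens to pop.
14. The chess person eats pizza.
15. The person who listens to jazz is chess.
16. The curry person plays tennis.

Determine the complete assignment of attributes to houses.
Solution:

House | Vehicle | Food | Color | Music | Sport
----------------------------------------------
  1   | sedan | pizza | red | jazz | chess
  2   | van | tacos | purple | rock | swimming
  3   | coupe | curry | green | classical | tennis
  4   | wagon | sushi | blue | pop | golf
  5   | truck | pasta | yellow | blues | soccer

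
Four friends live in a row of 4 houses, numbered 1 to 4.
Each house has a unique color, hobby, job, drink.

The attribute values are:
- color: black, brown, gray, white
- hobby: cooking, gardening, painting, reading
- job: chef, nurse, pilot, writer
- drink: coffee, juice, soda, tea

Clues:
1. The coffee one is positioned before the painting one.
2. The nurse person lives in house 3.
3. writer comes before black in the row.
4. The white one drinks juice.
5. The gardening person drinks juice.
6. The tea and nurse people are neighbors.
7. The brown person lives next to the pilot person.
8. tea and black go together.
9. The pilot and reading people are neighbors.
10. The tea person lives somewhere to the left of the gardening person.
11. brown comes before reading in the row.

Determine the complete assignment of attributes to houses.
Solution:

House | Color | Hobby | Job | Drink
-----------------------------------
  1   | brown | cooking | writer | coffee
  2   | black | painting | pilot | tea
  3   | gray | reading | nurse | soda
  4   | white | gardening | chef | juice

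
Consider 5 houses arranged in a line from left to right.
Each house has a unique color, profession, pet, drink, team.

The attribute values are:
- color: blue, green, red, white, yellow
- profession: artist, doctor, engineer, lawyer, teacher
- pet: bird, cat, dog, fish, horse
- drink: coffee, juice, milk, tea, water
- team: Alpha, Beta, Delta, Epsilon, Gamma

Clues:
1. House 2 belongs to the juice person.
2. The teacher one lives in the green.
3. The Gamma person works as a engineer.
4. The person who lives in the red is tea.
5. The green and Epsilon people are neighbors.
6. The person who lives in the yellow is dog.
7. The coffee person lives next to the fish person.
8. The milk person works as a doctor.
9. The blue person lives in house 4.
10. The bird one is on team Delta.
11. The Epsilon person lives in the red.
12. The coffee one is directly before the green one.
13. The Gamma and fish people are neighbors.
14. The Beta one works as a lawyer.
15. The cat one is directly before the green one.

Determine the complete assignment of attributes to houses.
Solution:

House | Color | Profession | Pet | Drink | Team
-----------------------------------------------
  1   | white | engineer | cat | coffee | Gamma
  2   | green | teacher | fish | juice | Alpha
  3   | red | artist | horse | tea | Epsilon
  4   | blue | doctor | bird | milk | Delta
  5   | yellow | lawyer | dog | water | Beta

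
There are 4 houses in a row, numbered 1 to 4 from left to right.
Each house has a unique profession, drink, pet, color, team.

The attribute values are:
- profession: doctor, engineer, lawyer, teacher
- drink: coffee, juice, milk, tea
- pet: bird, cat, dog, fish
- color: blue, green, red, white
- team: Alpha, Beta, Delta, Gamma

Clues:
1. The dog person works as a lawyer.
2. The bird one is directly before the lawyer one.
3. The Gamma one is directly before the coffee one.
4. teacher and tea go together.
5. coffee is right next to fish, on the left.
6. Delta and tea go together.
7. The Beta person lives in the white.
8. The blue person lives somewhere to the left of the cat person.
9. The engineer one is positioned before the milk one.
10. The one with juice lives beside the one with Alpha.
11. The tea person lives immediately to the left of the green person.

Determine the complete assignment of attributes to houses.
Solution:

House | Profession | Drink | Pet | Color | Team
-----------------------------------------------
  1   | teacher | tea | bird | blue | Delta
  2   | lawyer | juice | dog | green | Gamma
  3   | engineer | coffee | cat | red | Alpha
  4   | doctor | milk | fish | white | Beta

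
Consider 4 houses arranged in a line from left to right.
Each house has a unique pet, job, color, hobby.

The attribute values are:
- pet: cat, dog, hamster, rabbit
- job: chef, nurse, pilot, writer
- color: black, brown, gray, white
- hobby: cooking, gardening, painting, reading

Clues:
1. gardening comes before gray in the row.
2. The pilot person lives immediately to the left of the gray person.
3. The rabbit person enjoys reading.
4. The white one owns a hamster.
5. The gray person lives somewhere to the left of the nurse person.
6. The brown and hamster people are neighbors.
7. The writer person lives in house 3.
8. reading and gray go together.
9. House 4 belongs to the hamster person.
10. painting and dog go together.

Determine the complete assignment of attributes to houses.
Solution:

House | Pet | Job | Color | Hobby
---------------------------------
  1   | cat | pilot | black | gardening
  2   | rabbit | chef | gray | reading
  3   | dog | writer | brown | painting
  4   | hamster | nurse | white | cooking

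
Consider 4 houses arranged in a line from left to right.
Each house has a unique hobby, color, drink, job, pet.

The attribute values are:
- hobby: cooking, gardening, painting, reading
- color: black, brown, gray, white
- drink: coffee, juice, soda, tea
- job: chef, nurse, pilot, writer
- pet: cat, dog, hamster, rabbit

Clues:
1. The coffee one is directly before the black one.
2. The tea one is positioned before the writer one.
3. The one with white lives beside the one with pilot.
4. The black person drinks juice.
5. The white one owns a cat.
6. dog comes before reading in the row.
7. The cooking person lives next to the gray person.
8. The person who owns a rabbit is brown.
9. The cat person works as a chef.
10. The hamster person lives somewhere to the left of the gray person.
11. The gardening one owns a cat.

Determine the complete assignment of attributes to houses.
Solution:

House | Hobby | Color | Drink | Job | Pet
-----------------------------------------
  1   | gardening | white | coffee | chef | cat
  2   | cooking | black | juice | pilot | hamster
  3   | painting | gray | tea | nurse | dog
  4   | reading | brown | soda | writer | rabbit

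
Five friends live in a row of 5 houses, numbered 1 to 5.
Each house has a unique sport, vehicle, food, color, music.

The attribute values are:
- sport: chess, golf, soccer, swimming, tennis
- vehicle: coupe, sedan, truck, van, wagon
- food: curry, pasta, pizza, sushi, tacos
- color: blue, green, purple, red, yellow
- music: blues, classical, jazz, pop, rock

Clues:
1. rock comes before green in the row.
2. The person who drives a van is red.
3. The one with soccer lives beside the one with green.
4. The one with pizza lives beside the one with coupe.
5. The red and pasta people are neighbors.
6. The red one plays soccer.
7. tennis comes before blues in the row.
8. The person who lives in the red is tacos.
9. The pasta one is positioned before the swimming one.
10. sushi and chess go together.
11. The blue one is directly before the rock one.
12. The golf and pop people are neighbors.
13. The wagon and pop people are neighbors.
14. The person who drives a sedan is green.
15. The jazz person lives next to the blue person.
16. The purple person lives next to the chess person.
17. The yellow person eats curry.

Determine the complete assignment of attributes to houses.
Solution:

House | Sport | Vehicle | Food | Color | Music
----------------------------------------------
  1   | golf | wagon | pizza | purple | jazz
  2   | chess | coupe | sushi | blue | pop
  3   | soccer | van | tacos | red | rock
  4   | tennis | sedan | pasta | green | classical
  5   | swimming | truck | curry | yellow | blues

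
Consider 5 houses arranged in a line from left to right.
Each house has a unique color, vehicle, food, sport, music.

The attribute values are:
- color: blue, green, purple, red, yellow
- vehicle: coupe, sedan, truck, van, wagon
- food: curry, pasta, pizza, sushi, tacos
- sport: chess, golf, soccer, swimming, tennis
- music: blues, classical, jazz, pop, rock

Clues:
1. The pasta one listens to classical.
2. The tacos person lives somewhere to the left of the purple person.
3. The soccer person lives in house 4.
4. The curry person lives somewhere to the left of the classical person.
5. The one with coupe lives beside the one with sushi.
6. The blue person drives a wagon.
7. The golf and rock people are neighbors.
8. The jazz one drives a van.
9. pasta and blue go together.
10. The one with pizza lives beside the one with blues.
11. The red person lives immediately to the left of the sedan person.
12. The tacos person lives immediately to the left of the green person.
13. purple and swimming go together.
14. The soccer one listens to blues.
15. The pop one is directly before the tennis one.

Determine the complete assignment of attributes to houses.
Solution:

House | Color | Vehicle | Food | Sport | Music
----------------------------------------------
  1   | red | coupe | tacos | golf | pop
  2   | green | sedan | sushi | tennis | rock
  3   | purple | van | pizza | swimming | jazz
  4   | yellow | truck | curry | soccer | blues
  5   | blue | wagon | pasta | chess | classical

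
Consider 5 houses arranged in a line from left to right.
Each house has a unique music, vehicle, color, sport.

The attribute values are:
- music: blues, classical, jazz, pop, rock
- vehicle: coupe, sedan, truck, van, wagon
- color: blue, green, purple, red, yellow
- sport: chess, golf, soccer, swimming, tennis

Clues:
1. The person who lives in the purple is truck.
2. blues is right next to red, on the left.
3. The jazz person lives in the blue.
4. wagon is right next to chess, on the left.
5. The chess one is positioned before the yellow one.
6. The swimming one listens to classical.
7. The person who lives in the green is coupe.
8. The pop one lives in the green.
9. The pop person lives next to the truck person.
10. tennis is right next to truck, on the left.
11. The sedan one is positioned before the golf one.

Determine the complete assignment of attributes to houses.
Solution:

House | Music | Vehicle | Color | Sport
---------------------------------------
  1   | pop | coupe | green | tennis
  2   | blues | truck | purple | soccer
  3   | classical | wagon | red | swimming
  4   | jazz | sedan | blue | chess
  5   | rock | van | yellow | golf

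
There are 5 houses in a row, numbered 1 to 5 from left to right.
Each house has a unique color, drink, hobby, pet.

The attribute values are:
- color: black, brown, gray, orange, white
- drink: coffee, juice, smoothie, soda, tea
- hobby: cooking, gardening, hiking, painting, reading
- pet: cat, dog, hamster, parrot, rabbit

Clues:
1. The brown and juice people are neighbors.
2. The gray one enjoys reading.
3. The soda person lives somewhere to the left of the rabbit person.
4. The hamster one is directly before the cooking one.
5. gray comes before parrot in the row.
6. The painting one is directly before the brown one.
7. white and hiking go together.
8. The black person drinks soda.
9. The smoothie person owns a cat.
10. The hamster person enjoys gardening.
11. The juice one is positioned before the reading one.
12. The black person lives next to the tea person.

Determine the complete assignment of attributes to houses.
Solution:

House | Color | Drink | Hobby | Pet
-----------------------------------
  1   | black | soda | painting | dog
  2   | brown | tea | gardening | hamster
  3   | orange | juice | cooking | rabbit
  4   | gray | smoothie | reading | cat
  5   | white | coffee | hiking | parrot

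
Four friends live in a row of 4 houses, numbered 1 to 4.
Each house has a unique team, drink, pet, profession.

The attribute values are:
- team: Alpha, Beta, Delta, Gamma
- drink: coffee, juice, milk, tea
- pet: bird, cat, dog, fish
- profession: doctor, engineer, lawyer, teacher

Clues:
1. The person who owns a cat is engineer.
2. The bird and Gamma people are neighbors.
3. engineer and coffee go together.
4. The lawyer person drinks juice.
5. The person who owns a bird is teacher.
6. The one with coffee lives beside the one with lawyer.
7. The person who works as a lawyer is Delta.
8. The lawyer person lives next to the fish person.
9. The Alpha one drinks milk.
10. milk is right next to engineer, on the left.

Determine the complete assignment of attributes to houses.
Solution:

House | Team | Drink | Pet | Profession
---------------------------------------
  1   | Alpha | milk | bird | teacher
  2   | Gamma | coffee | cat | engineer
  3   | Delta | juice | dog | lawyer
  4   | Beta | tea | fish | doctor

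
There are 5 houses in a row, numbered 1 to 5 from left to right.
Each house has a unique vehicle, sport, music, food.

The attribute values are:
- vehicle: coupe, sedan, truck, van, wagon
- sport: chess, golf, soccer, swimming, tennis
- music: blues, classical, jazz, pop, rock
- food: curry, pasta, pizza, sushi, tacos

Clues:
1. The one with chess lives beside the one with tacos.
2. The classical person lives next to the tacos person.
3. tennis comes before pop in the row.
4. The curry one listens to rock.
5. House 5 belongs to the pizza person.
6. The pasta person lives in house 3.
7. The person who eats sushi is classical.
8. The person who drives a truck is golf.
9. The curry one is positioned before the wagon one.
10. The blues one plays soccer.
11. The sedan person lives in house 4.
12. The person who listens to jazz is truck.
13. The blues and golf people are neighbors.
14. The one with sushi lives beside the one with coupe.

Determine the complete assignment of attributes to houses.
Solution:

House | Vehicle | Sport | Music | Food
--------------------------------------
  1   | van | chess | classical | sushi
  2   | coupe | soccer | blues | tacos
  3   | truck | golf | jazz | pasta
  4   | sedan | tennis | rock | curry
  5   | wagon | swimming | pop | pizza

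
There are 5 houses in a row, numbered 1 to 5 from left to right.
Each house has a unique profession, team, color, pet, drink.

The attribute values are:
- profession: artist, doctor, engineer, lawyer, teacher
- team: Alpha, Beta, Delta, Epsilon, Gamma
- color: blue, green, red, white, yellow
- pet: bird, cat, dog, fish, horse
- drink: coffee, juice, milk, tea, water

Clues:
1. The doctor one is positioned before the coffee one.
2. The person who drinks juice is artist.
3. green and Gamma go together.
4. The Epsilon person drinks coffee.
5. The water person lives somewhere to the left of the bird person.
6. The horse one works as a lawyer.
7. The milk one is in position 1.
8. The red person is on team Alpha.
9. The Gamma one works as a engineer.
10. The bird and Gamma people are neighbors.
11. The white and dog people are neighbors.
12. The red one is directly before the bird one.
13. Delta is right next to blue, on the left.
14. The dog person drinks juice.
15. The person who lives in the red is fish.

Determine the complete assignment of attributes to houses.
Solution:

House | Profession | Team | Color | Pet | Drink
-----------------------------------------------
  1   | lawyer | Delta | white | horse | milk
  2   | artist | Beta | blue | dog | juice
  3   | doctor | Alpha | red | fish | water
  4   | teacher | Epsilon | yellow | bird | coffee
  5   | engineer | Gamma | green | cat | tea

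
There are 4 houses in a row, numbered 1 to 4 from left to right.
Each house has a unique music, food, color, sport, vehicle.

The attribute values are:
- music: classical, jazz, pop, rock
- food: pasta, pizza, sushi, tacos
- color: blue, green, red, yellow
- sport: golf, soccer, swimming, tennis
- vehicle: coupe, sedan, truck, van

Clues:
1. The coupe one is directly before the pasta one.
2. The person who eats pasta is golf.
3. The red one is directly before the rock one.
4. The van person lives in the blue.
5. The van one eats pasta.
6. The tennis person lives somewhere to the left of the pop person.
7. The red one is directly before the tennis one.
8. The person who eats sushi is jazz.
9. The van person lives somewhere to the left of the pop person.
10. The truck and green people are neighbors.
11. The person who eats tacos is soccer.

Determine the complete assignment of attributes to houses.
Solution:

House | Music | Food | Color | Sport | Vehicle
----------------------------------------------
  1   | jazz | sushi | red | swimming | truck
  2   | rock | pizza | green | tennis | coupe
  3   | classical | pasta | blue | golf | van
  4   | pop | tacos | yellow | soccer | sedan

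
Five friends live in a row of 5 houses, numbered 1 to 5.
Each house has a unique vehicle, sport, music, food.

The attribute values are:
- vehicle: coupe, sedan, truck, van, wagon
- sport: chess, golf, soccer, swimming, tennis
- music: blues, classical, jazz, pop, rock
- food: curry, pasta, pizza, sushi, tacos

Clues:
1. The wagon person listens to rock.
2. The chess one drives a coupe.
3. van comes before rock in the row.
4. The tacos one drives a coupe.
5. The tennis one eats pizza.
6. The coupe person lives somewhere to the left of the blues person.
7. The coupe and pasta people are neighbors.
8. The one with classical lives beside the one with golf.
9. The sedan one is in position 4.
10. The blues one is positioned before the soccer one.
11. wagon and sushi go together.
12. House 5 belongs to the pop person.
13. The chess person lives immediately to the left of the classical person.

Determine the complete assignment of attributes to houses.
Solution:

House | Vehicle | Sport | Music | Food
--------------------------------------
  1   | coupe | chess | jazz | tacos
  2   | van | swimming | classical | pasta
  3   | wagon | golf | rock | sushi
  4   | sedan | tennis | blues | pizza
  5   | truck | soccer | pop | curry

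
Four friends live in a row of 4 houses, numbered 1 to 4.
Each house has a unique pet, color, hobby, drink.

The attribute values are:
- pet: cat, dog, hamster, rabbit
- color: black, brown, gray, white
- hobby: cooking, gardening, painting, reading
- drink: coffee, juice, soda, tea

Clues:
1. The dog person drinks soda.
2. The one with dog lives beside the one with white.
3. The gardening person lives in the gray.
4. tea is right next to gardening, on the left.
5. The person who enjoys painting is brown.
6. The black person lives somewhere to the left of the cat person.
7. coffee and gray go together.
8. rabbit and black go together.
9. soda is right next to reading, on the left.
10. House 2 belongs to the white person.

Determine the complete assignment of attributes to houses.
Solution:

House | Pet | Color | Hobby | Drink
-----------------------------------
  1   | dog | brown | painting | soda
  2   | hamster | white | reading | juice
  3   | rabbit | black | cooking | tea
  4   | cat | gray | gardening | coffee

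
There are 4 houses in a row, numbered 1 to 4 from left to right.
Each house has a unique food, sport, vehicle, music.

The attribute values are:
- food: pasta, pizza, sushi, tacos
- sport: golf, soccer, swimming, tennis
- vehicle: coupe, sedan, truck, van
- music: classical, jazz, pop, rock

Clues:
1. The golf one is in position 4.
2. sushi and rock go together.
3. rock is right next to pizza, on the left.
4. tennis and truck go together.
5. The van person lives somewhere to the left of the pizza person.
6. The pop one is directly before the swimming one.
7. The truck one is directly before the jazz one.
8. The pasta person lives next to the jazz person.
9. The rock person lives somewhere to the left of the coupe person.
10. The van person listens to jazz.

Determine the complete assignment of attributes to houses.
Solution:

House | Food | Sport | Vehicle | Music
--------------------------------------
  1   | pasta | tennis | truck | pop
  2   | tacos | swimming | van | jazz
  3   | sushi | soccer | sedan | rock
  4   | pizza | golf | coupe | classical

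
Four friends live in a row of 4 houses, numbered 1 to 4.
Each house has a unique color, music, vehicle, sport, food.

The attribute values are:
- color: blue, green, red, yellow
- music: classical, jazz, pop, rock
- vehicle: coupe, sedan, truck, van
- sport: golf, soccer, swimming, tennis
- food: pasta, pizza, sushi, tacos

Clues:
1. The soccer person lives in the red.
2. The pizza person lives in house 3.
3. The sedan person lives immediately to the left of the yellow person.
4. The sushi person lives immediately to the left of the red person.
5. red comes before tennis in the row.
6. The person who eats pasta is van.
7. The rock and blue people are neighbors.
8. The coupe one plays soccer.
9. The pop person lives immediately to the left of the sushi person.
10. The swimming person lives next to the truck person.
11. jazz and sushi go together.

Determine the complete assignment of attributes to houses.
Solution:

House | Color | Music | Vehicle | Sport | Food
----------------------------------------------
  1   | green | pop | sedan | swimming | tacos
  2   | yellow | jazz | truck | golf | sushi
  3   | red | rock | coupe | soccer | pizza
  4   | blue | classical | van | tennis | pasta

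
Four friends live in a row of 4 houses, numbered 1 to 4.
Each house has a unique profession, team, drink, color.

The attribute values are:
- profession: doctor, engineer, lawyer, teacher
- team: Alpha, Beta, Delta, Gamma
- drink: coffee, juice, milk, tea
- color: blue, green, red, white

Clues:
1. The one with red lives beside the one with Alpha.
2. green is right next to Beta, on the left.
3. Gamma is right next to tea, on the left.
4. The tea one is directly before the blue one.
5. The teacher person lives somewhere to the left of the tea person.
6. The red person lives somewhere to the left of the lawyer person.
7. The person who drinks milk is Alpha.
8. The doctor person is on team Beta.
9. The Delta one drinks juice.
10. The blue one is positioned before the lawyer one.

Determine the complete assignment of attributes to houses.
Solution:

House | Profession | Team | Drink | Color
-----------------------------------------
  1   | teacher | Gamma | coffee | green
  2   | doctor | Beta | tea | red
  3   | engineer | Alpha | milk | blue
  4   | lawyer | Delta | juice | white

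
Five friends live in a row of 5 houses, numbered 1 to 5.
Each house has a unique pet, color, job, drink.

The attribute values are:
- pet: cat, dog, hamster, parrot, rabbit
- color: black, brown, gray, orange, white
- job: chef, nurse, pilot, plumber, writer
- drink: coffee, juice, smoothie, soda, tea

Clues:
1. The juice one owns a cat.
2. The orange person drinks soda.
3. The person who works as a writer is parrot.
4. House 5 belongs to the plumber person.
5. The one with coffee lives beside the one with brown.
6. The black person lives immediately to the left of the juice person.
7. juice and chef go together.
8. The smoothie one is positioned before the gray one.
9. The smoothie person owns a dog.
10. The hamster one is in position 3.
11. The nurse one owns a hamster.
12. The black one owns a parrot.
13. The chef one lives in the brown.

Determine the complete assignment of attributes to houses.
Solution:

House | Pet | Color | Job | Drink
---------------------------------
  1   | parrot | black | writer | coffee
  2   | cat | brown | chef | juice
  3   | hamster | orange | nurse | soda
  4   | dog | white | pilot | smoothie
  5   | rabbit | gray | plumber | tea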